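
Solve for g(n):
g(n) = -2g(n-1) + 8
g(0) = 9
First-order linear non-homogeneous.
Homogeneous solution: g_h(n) = A·(-2)^n.
Try constant particular solution g_p = K: K = -2K + 8 ⇒ K = \frac{8}{3}.
General: g(n) = A·(-2)^n + \frac{8}{3}.
Apply g(0) = 9: A + \frac{8}{3} = 9 ⇒ A = \frac{19}{3}.
So g(n) = \frac{19 \left(-2\right)^{n}}{3} + \frac{8}{3}.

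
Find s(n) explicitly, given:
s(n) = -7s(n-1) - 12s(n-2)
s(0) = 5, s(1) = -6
Characteristic equation: x² + 7x + 12 = 0, which factors as (x - (-3))(x - (-4)) = 0.
Roots r₁ = -3, r₂ = -4 (distinct).
General solution: s(n) = A·(-3)^n + B·(-4)^n.
From s(0) = 5: A + B = 5.
From s(1) = -6: -3A - 4B = -6.
Solving: A = 14, B = -9.
So s(n) = 14 \left(-3\right)^{n} - 9 \left(-4\right)^{n}.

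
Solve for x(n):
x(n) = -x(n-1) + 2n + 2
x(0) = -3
First-order linear with linear forcing.
Homogeneous solution: x_h(n) = A·(-1)^n.
Try particular x_p(n) = pn + q. Substituting:
  pn + q = -(p(n-1) + q) + 2n + 2.
Matching the n-coefficient: p = -p + 2 ⇒ p = 1.
Matching constants: q = p - q + 2 ⇒ q = \frac{3}{2}.
General: x(n) = A·(-1)^n + n + \frac{3}{2}.
Apply x(0) = -3: A + \frac{3}{2} = -3 ⇒ A = - \frac{9}{2}.
So x(n) = - \frac{9 \left(-1\right)^{n}}{2} + n + \frac{3}{2}.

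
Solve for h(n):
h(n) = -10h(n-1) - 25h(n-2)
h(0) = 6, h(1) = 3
Characteristic equation: x² + 10x + 25 = 0, which is (x - (-5))².
Repeated root r = -5.
General solution: h(n) = (A + Bn)·(-5)^n.
From h(0) = 6: A = 6.
From h(1) = 3: (A + B)·(-5) = 3 ⇒ B = - \frac{33}{5}.
So h(n) = \left(6 - \frac{33 n}{5}\right) \cdot (-5)^n.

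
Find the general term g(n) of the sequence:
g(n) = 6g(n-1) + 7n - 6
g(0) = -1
First-order linear with linear forcing.
Homogeneous solution: g_h(n) = A·(6)^n.
Try particular g_p(n) = pn + q. Substituting:
  pn + q = 6(p(n-1) + q) + 7n - 6.
Matching the n-coefficient: p = 6p + 7 ⇒ p = - \frac{7}{5}.
Matching constants: q = -6p + 6q - 6 ⇒ q = - \frac{12}{25}.
General: g(n) = A·(6)^n - \frac{7 n}{5} - \frac{12}{25}.
Apply g(0) = -1: A - \frac{12}{25} = -1 ⇒ A = - \frac{13}{25}.
So g(n) = - \frac{13 \cdot 6^{n}}{25} - \frac{7 n}{5} - \frac{12}{25}.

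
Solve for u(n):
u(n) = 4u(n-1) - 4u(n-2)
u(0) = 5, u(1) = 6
Characteristic equation: x² - 4x + 4 = 0, which is (x - (2))².
Repeated root r = 2.
General solution: u(n) = (A + Bn)·(2)^n.
From u(0) = 5: A = 5.
From u(1) = 6: (A + B)·(2) = 6 ⇒ B = -2.
So u(n) = \left(5 - 2 n\right) \cdot (2)^n.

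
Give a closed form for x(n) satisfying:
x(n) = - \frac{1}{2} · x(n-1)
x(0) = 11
Pure geometric recurrence with ratio - \frac{1}{2}.
By induction x(n) = x(0) · (- \frac{1}{2})^n = 11 \left(- \frac{1}{2}\right)^{n}.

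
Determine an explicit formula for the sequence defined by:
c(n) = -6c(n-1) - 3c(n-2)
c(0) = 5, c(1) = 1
Characteristic equation: x² + 6x + 3 = 0.
Discriminant Δ = (-6)² + 4·(-3) = 24.
Roots r₁,₂ = (-6 ± √24)/2, so r₁ = -3 + \sqrt{6}, r₂ = -3 - \sqrt{6}.
General solution: c(n) = A·r₁^n + B·r₂^n.
From the initial conditions, A + B = 5 and r₁A + r₂B = 1.
Since r₁ - r₂ = √24: A = (1 - (5)r₂)/√24 = \frac{5}{2} + \frac{4 \sqrt{6}}{3}, and B = 5 - A = \frac{5}{2} - \frac{4 \sqrt{6}}{3}.
So c(n) = \left(\frac{5}{2} + \frac{4 \sqrt{6}}{3}\right)\left(-3 + \sqrt{6}\right)^n + \left(\frac{5}{2} - \frac{4 \sqrt{6}}{3}\right)\left(-3 - \sqrt{6}\right)^n.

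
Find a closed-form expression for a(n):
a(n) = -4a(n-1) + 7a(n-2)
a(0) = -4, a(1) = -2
Characteristic equation: x² + 4x - 7 = 0.
Discriminant Δ = (-4)² + 4·(7) = 44.
Roots r₁,₂ = (-4 ± √44)/2, so r₁ = -2 + \sqrt{11}, r₂ = - \sqrt{11} - 2.
General solution: a(n) = A·r₁^n + B·r₂^n.
From the initial conditions, A + B = -4 and r₁A + r₂B = -2.
Since r₁ - r₂ = √44: A = (-2 - (-4)r₂)/√44 = -2 - \frac{5 \sqrt{11}}{11}, and B = -4 - A = -2 + \frac{5 \sqrt{11}}{11}.
So a(n) = \left(-2 - \frac{5 \sqrt{11}}{11}\right)\left(-2 + \sqrt{11}\right)^n + \left(-2 + \frac{5 \sqrt{11}}{11}\right)\left(- \sqrt{11} - 2\right)^n.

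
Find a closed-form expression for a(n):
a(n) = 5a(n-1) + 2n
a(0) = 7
First-order linear with linear forcing.
Homogeneous solution: a_h(n) = A·(5)^n.
Try particular a_p(n) = pn + q. Substituting:
  pn + q = 5(p(n-1) + q) + 2n.
Matching the n-coefficient: p = 5p + 2 ⇒ p = - \frac{1}{2}.
Matching constants: q = -5p + 5q ⇒ q = - \frac{5}{8}.
General: a(n) = A·(5)^n - \frac{n}{2} - \frac{5}{8}.
Apply a(0) = 7: A - \frac{5}{8} = 7 ⇒ A = \frac{61}{8}.
So a(n) = \frac{61 \cdot 5^{n}}{8} - \frac{n}{2} - \frac{5}{8}.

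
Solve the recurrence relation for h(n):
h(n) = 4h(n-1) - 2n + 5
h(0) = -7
First-order linear with linear forcing.
Homogeneous solution: h_h(n) = A·(4)^n.
Try particular h_p(n) = pn + q. Substituting:
  pn + q = 4(p(n-1) + q) - 2n + 5.
Matching the n-coefficient: p = 4p - 2 ⇒ p = \frac{2}{3}.
Matching constants: q = -4p + 4q + 5 ⇒ q = - \frac{7}{9}.
General: h(n) = A·(4)^n + \frac{2 n}{3} - \frac{7}{9}.
Apply h(0) = -7: A - \frac{7}{9} = -7 ⇒ A = - \frac{56}{9}.
So h(n) = - \frac{56 \cdot 4^{n}}{9} + \frac{2 n}{3} - \frac{7}{9}.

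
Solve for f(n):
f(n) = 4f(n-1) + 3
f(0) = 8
First-order linear non-homogeneous.
Homogeneous solution: f_h(n) = A·(4)^n.
Try constant particular solution f_p = K: K = 4K + 3 ⇒ K = -1.
General: f(n) = A·(4)^n - 1.
Apply f(0) = 8: A - 1 = 8 ⇒ A = 9.
So f(n) = 9 \cdot 4^{n} - 1.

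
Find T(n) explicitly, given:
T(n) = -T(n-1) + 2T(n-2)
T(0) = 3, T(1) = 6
Characteristic equation: x² + x - 2 = 0, which factors as (x - (1))(x - (-2)) = 0.
Roots r₁ = 1, r₂ = -2 (distinct).
General solution: T(n) = A·(1)^n + B·(-2)^n.
From T(0) = 3: A + B = 3.
From T(1) = 6: A - 2B = 6.
Solving: A = 4, B = -1.
So T(n) = 4 - \left(-2\right)^{n}.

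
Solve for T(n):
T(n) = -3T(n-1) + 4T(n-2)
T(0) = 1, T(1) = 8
Characteristic equation: x² + 3x - 4 = 0, which factors as (x - (1))(x - (-4)) = 0.
Roots r₁ = 1, r₂ = -4 (distinct).
General solution: T(n) = A·(1)^n + B·(-4)^n.
From T(0) = 1: A + B = 1.
From T(1) = 8: A - 4B = 8.
Solving: A = \frac{12}{5}, B = - \frac{7}{5}.
So T(n) = \frac{12}{5} - \frac{7 \left(-4\right)^{n}}{5}.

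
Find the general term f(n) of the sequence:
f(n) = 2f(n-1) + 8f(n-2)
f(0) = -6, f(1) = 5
Characteristic equation: x² - 2x - 8 = 0, which factors as (x - (-2))(x - (4)) = 0.
Roots r₁ = -2, r₂ = 4 (distinct).
General solution: f(n) = A·(-2)^n + B·(4)^n.
From f(0) = -6: A + B = -6.
From f(1) = 5: -2A + 4B = 5.
Solving: A = - \frac{29}{6}, B = - \frac{7}{6}.
So f(n) = - \frac{29 \left(-2\right)^{n}}{6} - \frac{7 \cdot 4^{n}}{6}.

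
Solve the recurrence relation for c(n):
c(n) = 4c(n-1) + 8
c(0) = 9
First-order linear non-homogeneous.
Homogeneous solution: c_h(n) = A·(4)^n.
Try constant particular solution c_p = K: K = 4K + 8 ⇒ K = - \frac{8}{3}.
General: c(n) = A·(4)^n - \frac{8}{3}.
Apply c(0) = 9: A - \frac{8}{3} = 9 ⇒ A = \frac{35}{3}.
So c(n) = \frac{35 \cdot 4^{n}}{3} - \frac{8}{3}.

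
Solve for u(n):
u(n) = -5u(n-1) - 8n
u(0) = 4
First-order linear with linear forcing.
Homogeneous solution: u_h(n) = A·(-5)^n.
Try particular u_p(n) = pn + q. Substituting:
  pn + q = -5(p(n-1) + q) - 8n.
Matching the n-coefficient: p = -5p - 8 ⇒ p = - \frac{4}{3}.
Matching constants: q = 5p - 5q ⇒ q = - \frac{10}{9}.
General: u(n) = A·(-5)^n - \frac{4 n}{3} - \frac{10}{9}.
Apply u(0) = 4: A - \frac{10}{9} = 4 ⇒ A = \frac{46}{9}.
So u(n) = \frac{46 \left(-5\right)^{n}}{9} - \frac{4 n}{3} - \frac{10}{9}.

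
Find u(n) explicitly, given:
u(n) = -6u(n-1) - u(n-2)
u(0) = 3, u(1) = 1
Characteristic equation: x² + 6x + 1 = 0.
Discriminant Δ = (-6)² + 4·(-1) = 32.
Roots r₁,₂ = (-6 ± √32)/2, so r₁ = -3 + 2 \sqrt{2}, r₂ = -3 - 2 \sqrt{2}.
General solution: u(n) = A·r₁^n + B·r₂^n.
From the initial conditions, A + B = 3 and r₁A + r₂B = 1.
Since r₁ - r₂ = √32: A = (1 - (3)r₂)/√32 = \frac{3}{2} + \frac{5 \sqrt{2}}{4}, and B = 3 - A = \frac{3}{2} - \frac{5 \sqrt{2}}{4}.
So u(n) = \left(\frac{3}{2} + \frac{5 \sqrt{2}}{4}\right)\left(-3 + 2 \sqrt{2}\right)^n + \left(\frac{3}{2} - \frac{5 \sqrt{2}}{4}\right)\left(-3 - 2 \sqrt{2}\right)^n.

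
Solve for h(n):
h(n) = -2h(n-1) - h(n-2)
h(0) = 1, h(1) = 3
Characteristic equation: x² + 2x + 1 = 0, which is (x - (-1))².
Repeated root r = -1.
General solution: h(n) = (A + Bn)·(-1)^n.
From h(0) = 1: A = 1.
From h(1) = 3: (A + B)·(-1) = 3 ⇒ B = -4.
So h(n) = \left(1 - 4 n\right) \cdot (-1)^n.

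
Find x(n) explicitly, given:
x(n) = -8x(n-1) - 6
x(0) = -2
First-order linear non-homogeneous.
Homogeneous solution: x_h(n) = A·(-8)^n.
Try constant particular solution x_p = K: K = -8K - 6 ⇒ K = - \frac{2}{3}.
General: x(n) = A·(-8)^n - \frac{2}{3}.
Apply x(0) = -2: A - \frac{2}{3} = -2 ⇒ A = - \frac{4}{3}.
So x(n) = - \frac{4 \left(-8\right)^{n}}{3} - \frac{2}{3}.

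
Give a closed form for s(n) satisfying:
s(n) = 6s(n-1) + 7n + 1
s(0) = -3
First-order linear with linear forcing.
Homogeneous solution: s_h(n) = A·(6)^n.
Try particular s_p(n) = pn + q. Substituting:
  pn + q = 6(p(n-1) + q) + 7n + 1.
Matching the n-coefficient: p = 6p + 7 ⇒ p = - \frac{7}{5}.
Matching constants: q = -6p + 6q + 1 ⇒ q = - \frac{47}{25}.
General: s(n) = A·(6)^n - \frac{7 n}{5} - \frac{47}{25}.
Apply s(0) = -3: A - \frac{47}{25} = -3 ⇒ A = - \frac{28}{25}.
So s(n) = - \frac{28 \cdot 6^{n}}{25} - \frac{7 n}{5} - \frac{47}{25}.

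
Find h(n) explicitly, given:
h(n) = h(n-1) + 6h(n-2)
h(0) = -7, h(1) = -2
Characteristic equation: x² - x - 6 = 0, which factors as (x - (3))(x - (-2)) = 0.
Roots r₁ = 3, r₂ = -2 (distinct).
General solution: h(n) = A·(3)^n + B·(-2)^n.
From h(0) = -7: A + B = -7.
From h(1) = -2: 3A - 2B = -2.
Solving: A = - \frac{16}{5}, B = - \frac{19}{5}.
So h(n) = - \frac{19 \left(-2\right)^{n}}{5} - \frac{16 \cdot 3^{n}}{5}.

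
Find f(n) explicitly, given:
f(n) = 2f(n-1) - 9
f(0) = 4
First-order linear non-homogeneous.
Homogeneous solution: f_h(n) = A·(2)^n.
Try constant particular solution f_p = K: K = 2K - 9 ⇒ K = 9.
General: f(n) = A·(2)^n + 9.
Apply f(0) = 4: A + 9 = 4 ⇒ A = -5.
So f(n) = 9 - 5 \cdot 2^{n}.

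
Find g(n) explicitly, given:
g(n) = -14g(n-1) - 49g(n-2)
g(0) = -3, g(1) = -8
Characteristic equation: x² + 14x + 49 = 0, which is (x - (-7))².
Repeated root r = -7.
General solution: g(n) = (A + Bn)·(-7)^n.
From g(0) = -3: A = -3.
From g(1) = -8: (A + B)·(-7) = -8 ⇒ B = \frac{29}{7}.
So g(n) = \left(\frac{29 n}{7} - 3\right) \cdot (-7)^n.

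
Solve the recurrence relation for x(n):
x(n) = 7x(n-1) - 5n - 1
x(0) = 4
First-order linear with linear forcing.
Homogeneous solution: x_h(n) = A·(7)^n.
Try particular x_p(n) = pn + q. Substituting:
  pn + q = 7(p(n-1) + q) - 5n - 1.
Matching the n-coefficient: p = 7p - 5 ⇒ p = \frac{5}{6}.
Matching constants: q = -7p + 7q - 1 ⇒ q = \frac{41}{36}.
General: x(n) = A·(7)^n + \frac{5 n}{6} + \frac{41}{36}.
Apply x(0) = 4: A + \frac{41}{36} = 4 ⇒ A = \frac{103}{36}.
So x(n) = \frac{103 \cdot 7^{n}}{36} + \frac{5 n}{6} + \frac{41}{36}.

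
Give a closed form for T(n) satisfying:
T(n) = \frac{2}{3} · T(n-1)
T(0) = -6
Pure geometric recurrence with ratio \frac{2}{3}.
By induction T(n) = T(0) · (\frac{2}{3})^n = - 6 \left(\frac{2}{3}\right)^{n}.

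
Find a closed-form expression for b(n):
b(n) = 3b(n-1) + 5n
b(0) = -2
First-order linear with linear forcing.
Homogeneous solution: b_h(n) = A·(3)^n.
Try particular b_p(n) = pn + q. Substituting:
  pn + q = 3(p(n-1) + q) + 5n.
Matching the n-coefficient: p = 3p + 5 ⇒ p = - \frac{5}{2}.
Matching constants: q = -3p + 3q ⇒ q = - \frac{15}{4}.
General: b(n) = A·(3)^n - \frac{5 n}{2} - \frac{15}{4}.
Apply b(0) = -2: A - \frac{15}{4} = -2 ⇒ A = \frac{7}{4}.
So b(n) = \frac{7 \cdot 3^{n}}{4} - \frac{5 n}{2} - \frac{15}{4}.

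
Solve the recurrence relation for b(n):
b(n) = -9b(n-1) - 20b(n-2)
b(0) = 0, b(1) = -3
Characteristic equation: x² + 9x + 20 = 0, which factors as (x - (-5))(x - (-4)) = 0.
Roots r₁ = -5, r₂ = -4 (distinct).
General solution: b(n) = A·(-5)^n + B·(-4)^n.
From b(0) = 0: A + B = 0.
From b(1) = -3: -5A - 4B = -3.
Solving: A = 3, B = -3.
So b(n) = - 3 \left(-4\right)^{n} + 3 \left(-5\right)^{n}.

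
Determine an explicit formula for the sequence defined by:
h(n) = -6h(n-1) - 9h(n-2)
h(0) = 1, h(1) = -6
Characteristic equation: x² + 6x + 9 = 0, which is (x - (-3))².
Repeated root r = -3.
General solution: h(n) = (A + Bn)·(-3)^n.
From h(0) = 1: A = 1.
From h(1) = -6: (A + B)·(-3) = -6 ⇒ B = 1.
So h(n) = \left(n + 1\right) \cdot (-3)^n.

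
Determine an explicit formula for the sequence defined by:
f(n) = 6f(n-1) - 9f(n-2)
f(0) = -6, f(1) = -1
Characteristic equation: x² - 6x + 9 = 0, which is (x - (3))².
Repeated root r = 3.
General solution: f(n) = (A + Bn)·(3)^n.
From f(0) = -6: A = -6.
From f(1) = -1: (A + B)·(3) = -1 ⇒ B = \frac{17}{3}.
So f(n) = \left(\frac{17 n}{3} - 6\right) \cdot (3)^n.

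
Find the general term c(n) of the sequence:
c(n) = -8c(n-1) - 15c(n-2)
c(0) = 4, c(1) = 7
Characteristic equation: x² + 8x + 15 = 0, which factors as (x - (-5))(x - (-3)) = 0.
Roots r₁ = -5, r₂ = -3 (distinct).
General solution: c(n) = A·(-5)^n + B·(-3)^n.
From c(0) = 4: A + B = 4.
From c(1) = 7: -5A - 3B = 7.
Solving: A = - \frac{19}{2}, B = \frac{27}{2}.
So c(n) = \frac{27 \left(-3\right)^{n}}{2} - \frac{19 \left(-5\right)^{n}}{2}.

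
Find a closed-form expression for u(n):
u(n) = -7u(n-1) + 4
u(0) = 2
First-order linear non-homogeneous.
Homogeneous solution: u_h(n) = A·(-7)^n.
Try constant particular solution u_p = K: K = -7K + 4 ⇒ K = \frac{1}{2}.
General: u(n) = A·(-7)^n + \frac{1}{2}.
Apply u(0) = 2: A + \frac{1}{2} = 2 ⇒ A = \frac{3}{2}.
So u(n) = \frac{3 \left(-7\right)^{n}}{2} + \frac{1}{2}.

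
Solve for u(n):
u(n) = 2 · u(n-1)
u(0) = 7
Pure geometric recurrence with ratio 2.
By induction u(n) = u(0) · (2)^n = 7 \cdot 2^{n}.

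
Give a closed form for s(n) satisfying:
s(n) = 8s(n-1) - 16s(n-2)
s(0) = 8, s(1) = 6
Characteristic equation: x² - 8x + 16 = 0, which is (x - (4))².
Repeated root r = 4.
General solution: s(n) = (A + Bn)·(4)^n.
From s(0) = 8: A = 8.
From s(1) = 6: (A + B)·(4) = 6 ⇒ B = - \frac{13}{2}.
So s(n) = \left(8 - \frac{13 n}{2}\right) \cdot (4)^n.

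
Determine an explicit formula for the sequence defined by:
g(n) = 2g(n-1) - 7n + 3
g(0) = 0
First-order linear with linear forcing.
Homogeneous solution: g_h(n) = A·(2)^n.
Try particular g_p(n) = pn + q. Substituting:
  pn + q = 2(p(n-1) + q) - 7n + 3.
Matching the n-coefficient: p = 2p - 7 ⇒ p = 7.
Matching constants: q = -2p + 2q + 3 ⇒ q = 11.
General: g(n) = A·(2)^n + 7 n + 11.
Apply g(0) = 0: A + 11 = 0 ⇒ A = -11.
So g(n) = - 11 \cdot 2^{n} + 7 n + 11.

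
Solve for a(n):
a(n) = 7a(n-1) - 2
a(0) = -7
First-order linear non-homogeneous.
Homogeneous solution: a_h(n) = A·(7)^n.
Try constant particular solution a_p = K: K = 7K - 2 ⇒ K = \frac{1}{3}.
General: a(n) = A·(7)^n + \frac{1}{3}.
Apply a(0) = -7: A + \frac{1}{3} = -7 ⇒ A = - \frac{22}{3}.
So a(n) = \frac{1}{3} - \frac{22 \cdot 7^{n}}{3}.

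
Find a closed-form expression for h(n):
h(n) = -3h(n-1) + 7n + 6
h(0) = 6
First-order linear with linear forcing.
Homogeneous solution: h_h(n) = A·(-3)^n.
Try particular h_p(n) = pn + q. Substituting:
  pn + q = -3(p(n-1) + q) + 7n + 6.
Matching the n-coefficient: p = -3p + 7 ⇒ p = \frac{7}{4}.
Matching constants: q = 3p - 3q + 6 ⇒ q = \frac{45}{16}.
General: h(n) = A·(-3)^n + \frac{7 n}{4} + \frac{45}{16}.
Apply h(0) = 6: A + \frac{45}{16} = 6 ⇒ A = \frac{51}{16}.
So h(n) = \frac{51 \left(-3\right)^{n}}{16} + \frac{7 n}{4} + \frac{45}{16}.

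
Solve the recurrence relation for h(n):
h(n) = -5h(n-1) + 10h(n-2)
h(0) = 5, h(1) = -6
Characteristic equation: x² + 5x - 10 = 0.
Discriminant Δ = (-5)² + 4·(10) = 65.
Roots r₁,₂ = (-5 ± √65)/2, so r₁ = - \frac{5}{2} + \frac{\sqrt{65}}{2}, r₂ = - \frac{\sqrt{65}}{2} - \frac{5}{2}.
General solution: h(n) = A·r₁^n + B·r₂^n.
From the initial conditions, A + B = 5 and r₁A + r₂B = -6.
Since r₁ - r₂ = √65: A = (-6 - (5)r₂)/√65 = \frac{\sqrt{65}}{10} + \frac{5}{2}, and B = 5 - A = \frac{5}{2} - \frac{\sqrt{65}}{10}.
So h(n) = \left(\frac{\sqrt{65}}{10} + \frac{5}{2}\right)\left(- \frac{5}{2} + \frac{\sqrt{65}}{2}\right)^n + \left(\frac{5}{2} - \frac{\sqrt{65}}{10}\right)\left(- \frac{\sqrt{65}}{2} - \frac{5}{2}\right)^n.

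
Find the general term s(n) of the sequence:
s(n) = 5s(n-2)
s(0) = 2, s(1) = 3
Characteristic equation: x² - 5 = 0.
Discriminant Δ = (0)² + 4·(5) = 20.
Roots r₁,₂ = (0 ± √20)/2, so r₁ = \sqrt{5}, r₂ = - \sqrt{5}.
General solution: s(n) = A·r₁^n + B·r₂^n.
From the initial conditions, A + B = 2 and r₁A + r₂B = 3.
Since r₁ - r₂ = √20: A = (3 - (2)r₂)/√20 = \frac{3 \sqrt{5}}{10} + 1, and B = 2 - A = 1 - \frac{3 \sqrt{5}}{10}.
So s(n) = \left(\frac{3 \sqrt{5}}{10} + 1\right)\left(\sqrt{5}\right)^n + \left(1 - \frac{3 \sqrt{5}}{10}\right)\left(- \sqrt{5}\right)^n.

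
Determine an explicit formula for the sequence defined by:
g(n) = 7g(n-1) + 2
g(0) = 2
First-order linear non-homogeneous.
Homogeneous solution: g_h(n) = A·(7)^n.
Try constant particular solution g_p = K: K = 7K + 2 ⇒ K = - \frac{1}{3}.
General: g(n) = A·(7)^n - \frac{1}{3}.
Apply g(0) = 2: A - \frac{1}{3} = 2 ⇒ A = \frac{7}{3}.
So g(n) = \frac{7 \cdot 7^{n}}{3} - \frac{1}{3}.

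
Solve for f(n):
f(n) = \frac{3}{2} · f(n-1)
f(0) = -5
Pure geometric recurrence with ratio \frac{3}{2}.
By induction f(n) = f(0) · (\frac{3}{2})^n = - 5 \left(\frac{3}{2}\right)^{n}.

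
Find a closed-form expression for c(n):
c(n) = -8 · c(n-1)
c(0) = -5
Pure geometric recurrence with ratio -8.
By induction c(n) = c(0) · (-8)^n = - 5 \left(-8\right)^{n}.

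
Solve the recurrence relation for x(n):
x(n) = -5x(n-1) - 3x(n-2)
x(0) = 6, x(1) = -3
Characteristic equation: x² + 5x + 3 = 0.
Discriminant Δ = (-5)² + 4·(-3) = 13.
Roots r₁,₂ = (-5 ± √13)/2, so r₁ = - \frac{5}{2} + \frac{\sqrt{13}}{2}, r₂ = - \frac{5}{2} - \frac{\sqrt{13}}{2}.
General solution: x(n) = A·r₁^n + B·r₂^n.
From the initial conditions, A + B = 6 and r₁A + r₂B = -3.
Since r₁ - r₂ = √13: A = (-3 - (6)r₂)/√13 = 3 + \frac{12 \sqrt{13}}{13}, and B = 6 - A = 3 - \frac{12 \sqrt{13}}{13}.
So x(n) = \left(3 + \frac{12 \sqrt{13}}{13}\right)\left(- \frac{5}{2} + \frac{\sqrt{13}}{2}\right)^n + \left(3 - \frac{12 \sqrt{13}}{13}\right)\left(- \frac{5}{2} - \frac{\sqrt{13}}{2}\right)^n.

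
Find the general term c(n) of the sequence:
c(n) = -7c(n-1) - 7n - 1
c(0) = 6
First-order linear with linear forcing.
Homogeneous solution: c_h(n) = A·(-7)^n.
Try particular c_p(n) = pn + q. Substituting:
  pn + q = -7(p(n-1) + q) - 7n - 1.
Matching the n-coefficient: p = -7p - 7 ⇒ p = - \frac{7}{8}.
Matching constants: q = 7p - 7q - 1 ⇒ q = - \frac{57}{64}.
General: c(n) = A·(-7)^n - \frac{7 n}{8} - \frac{57}{64}.
Apply c(0) = 6: A - \frac{57}{64} = 6 ⇒ A = \frac{441}{64}.
So c(n) = \frac{441 \left(-7\right)^{n}}{64} - \frac{7 n}{8} - \frac{57}{64}.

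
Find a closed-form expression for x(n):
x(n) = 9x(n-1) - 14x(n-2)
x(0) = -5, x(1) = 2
Characteristic equation: x² - 9x + 14 = 0, which factors as (x - (7))(x - (2)) = 0.
Roots r₁ = 7, r₂ = 2 (distinct).
General solution: x(n) = A·(7)^n + B·(2)^n.
From x(0) = -5: A + B = -5.
From x(1) = 2: 7A + 2B = 2.
Solving: A = \frac{12}{5}, B = - \frac{37}{5}.
So x(n) = - \frac{37 \cdot 2^{n}}{5} + \frac{12 \cdot 7^{n}}{5}.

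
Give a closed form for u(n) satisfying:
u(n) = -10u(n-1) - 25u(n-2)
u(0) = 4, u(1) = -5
Characteristic equation: x² + 10x + 25 = 0, which is (x - (-5))².
Repeated root r = -5.
General solution: u(n) = (A + Bn)·(-5)^n.
From u(0) = 4: A = 4.
From u(1) = -5: (A + B)·(-5) = -5 ⇒ B = -3.
So u(n) = \left(4 - 3 n\right) \cdot (-5)^n.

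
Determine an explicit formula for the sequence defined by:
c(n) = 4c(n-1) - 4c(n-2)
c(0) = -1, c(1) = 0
Characteristic equation: x² - 4x + 4 = 0, which is (x - (2))².
Repeated root r = 2.
General solution: c(n) = (A + Bn)·(2)^n.
From c(0) = -1: A = -1.
From c(1) = 0: (A + B)·(2) = 0 ⇒ B = 1.
So c(n) = \left(n - 1\right) \cdot (2)^n.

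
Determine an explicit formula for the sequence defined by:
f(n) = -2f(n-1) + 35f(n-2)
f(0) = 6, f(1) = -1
Characteristic equation: x² + 2x - 35 = 0, which factors as (x - (5))(x - (-7)) = 0.
Roots r₁ = 5, r₂ = -7 (distinct).
General solution: f(n) = A·(5)^n + B·(-7)^n.
From f(0) = 6: A + B = 6.
From f(1) = -1: 5A - 7B = -1.
Solving: A = \frac{41}{12}, B = \frac{31}{12}.
So f(n) = \frac{31 \left(-7\right)^{n}}{12} + \frac{41 \cdot 5^{n}}{12}.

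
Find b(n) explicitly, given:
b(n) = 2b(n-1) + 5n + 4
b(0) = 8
First-order linear with linear forcing.
Homogeneous solution: b_h(n) = A·(2)^n.
Try particular b_p(n) = pn + q. Substituting:
  pn + q = 2(p(n-1) + q) + 5n + 4.
Matching the n-coefficient: p = 2p + 5 ⇒ p = -5.
Matching constants: q = -2p + 2q + 4 ⇒ q = -14.
General: b(n) = A·(2)^n - 5 n - 14.
Apply b(0) = 8: A - 14 = 8 ⇒ A = 22.
So b(n) = 22 \cdot 2^{n} - 5 n - 14.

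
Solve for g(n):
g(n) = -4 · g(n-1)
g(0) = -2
Pure geometric recurrence with ratio -4.
By induction g(n) = g(0) · (-4)^n = - 2 \left(-4\right)^{n}.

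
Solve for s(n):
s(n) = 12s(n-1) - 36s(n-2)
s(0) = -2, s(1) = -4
Characteristic equation: x² - 12x + 36 = 0, which is (x - (6))².
Repeated root r = 6.
General solution: s(n) = (A + Bn)·(6)^n.
From s(0) = -2: A = -2.
From s(1) = -4: (A + B)·(6) = -4 ⇒ B = \frac{4}{3}.
So s(n) = \left(\frac{4 n}{3} - 2\right) \cdot (6)^n.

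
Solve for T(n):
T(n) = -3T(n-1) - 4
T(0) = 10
First-order linear non-homogeneous.
Homogeneous solution: T_h(n) = A·(-3)^n.
Try constant particular solution T_p = K: K = -3K - 4 ⇒ K = -1.
General: T(n) = A·(-3)^n - 1.
Apply T(0) = 10: A - 1 = 10 ⇒ A = 11.
So T(n) = 11 \left(-3\right)^{n} - 1.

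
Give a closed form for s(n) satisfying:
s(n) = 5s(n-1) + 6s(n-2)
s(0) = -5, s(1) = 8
Characteristic equation: x² - 5x - 6 = 0, which factors as (x - (-1))(x - (6)) = 0.
Roots r₁ = -1, r₂ = 6 (distinct).
General solution: s(n) = A·(-1)^n + B·(6)^n.
From s(0) = -5: A + B = -5.
From s(1) = 8: -A + 6B = 8.
Solving: A = - \frac{38}{7}, B = \frac{3}{7}.
So s(n) = - \frac{38 \left(-1\right)^{n}}{7} + \frac{3 \cdot 6^{n}}{7}.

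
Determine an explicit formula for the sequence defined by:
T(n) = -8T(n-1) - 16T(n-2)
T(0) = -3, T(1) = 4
Characteristic equation: x² + 8x + 16 = 0, which is (x - (-4))².
Repeated root r = -4.
General solution: T(n) = (A + Bn)·(-4)^n.
From T(0) = -3: A = -3.
From T(1) = 4: (A + B)·(-4) = 4 ⇒ B = 2.
So T(n) = \left(2 n - 3\right) \cdot (-4)^n.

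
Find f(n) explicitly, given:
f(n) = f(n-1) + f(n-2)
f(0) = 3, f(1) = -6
Characteristic equation: x² - x - 1 = 0.
Discriminant Δ = (1)² + 4·(1) = 5.
Roots r₁,₂ = (1 ± √5)/2, so r₁ = \frac{1}{2} + \frac{\sqrt{5}}{2}, r₂ = \frac{1}{2} - \frac{\sqrt{5}}{2}.
General solution: f(n) = A·r₁^n + B·r₂^n.
From the initial conditions, A + B = 3 and r₁A + r₂B = -6.
Since r₁ - r₂ = √5: A = (-6 - (3)r₂)/√5 = \frac{3}{2} - \frac{3 \sqrt{5}}{2}, and B = 3 - A = \frac{3}{2} + \frac{3 \sqrt{5}}{2}.
So f(n) = \left(\frac{3}{2} - \frac{3 \sqrt{5}}{2}\right)\left(\frac{1}{2} + \frac{\sqrt{5}}{2}\right)^n + \left(\frac{3}{2} + \frac{3 \sqrt{5}}{2}\right)\left(\frac{1}{2} - \frac{\sqrt{5}}{2}\right)^n.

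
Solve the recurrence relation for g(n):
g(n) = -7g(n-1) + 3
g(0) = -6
First-order linear non-homogeneous.
Homogeneous solution: g_h(n) = A·(-7)^n.
Try constant particular solution g_p = K: K = -7K + 3 ⇒ K = \frac{3}{8}.
General: g(n) = A·(-7)^n + \frac{3}{8}.
Apply g(0) = -6: A + \frac{3}{8} = -6 ⇒ A = - \frac{51}{8}.
So g(n) = \frac{3}{8} - \frac{51 \left(-7\right)^{n}}{8}.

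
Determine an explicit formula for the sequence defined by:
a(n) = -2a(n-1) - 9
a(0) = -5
First-order linear non-homogeneous.
Homogeneous solution: a_h(n) = A·(-2)^n.
Try constant particular solution a_p = K: K = -2K - 9 ⇒ K = -3.
General: a(n) = A·(-2)^n - 3.
Apply a(0) = -5: A - 3 = -5 ⇒ A = -2.
So a(n) = - 2 \left(-2\right)^{n} - 3.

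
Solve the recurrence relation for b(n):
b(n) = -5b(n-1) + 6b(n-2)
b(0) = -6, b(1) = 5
Characteristic equation: x² + 5x - 6 = 0, which factors as (x - (-6))(x - (1)) = 0.
Roots r₁ = -6, r₂ = 1 (distinct).
General solution: b(n) = A·(-6)^n + B·(1)^n.
From b(0) = -6: A + B = -6.
From b(1) = 5: -6A + B = 5.
Solving: A = - \frac{11}{7}, B = - \frac{31}{7}.
So b(n) = - \frac{11 \left(-6\right)^{n}}{7} - \frac{31}{7}.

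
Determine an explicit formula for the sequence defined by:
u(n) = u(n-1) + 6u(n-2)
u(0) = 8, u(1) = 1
Characteristic equation: x² - x - 6 = 0, which factors as (x - (3))(x - (-2)) = 0.
Roots r₁ = 3, r₂ = -2 (distinct).
General solution: u(n) = A·(3)^n + B·(-2)^n.
From u(0) = 8: A + B = 8.
From u(1) = 1: 3A - 2B = 1.
Solving: A = \frac{17}{5}, B = \frac{23}{5}.
So u(n) = \frac{23 \left(-2\right)^{n}}{5} + \frac{17 \cdot 3^{n}}{5}.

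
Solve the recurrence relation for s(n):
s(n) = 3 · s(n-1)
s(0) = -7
Pure geometric recurrence with ratio 3.
By induction s(n) = s(0) · (3)^n = - 7 \cdot 3^{n}.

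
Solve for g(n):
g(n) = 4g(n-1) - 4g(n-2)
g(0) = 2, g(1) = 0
Characteristic equation: x² - 4x + 4 = 0, which is (x - (2))².
Repeated root r = 2.
General solution: g(n) = (A + Bn)·(2)^n.
From g(0) = 2: A = 2.
From g(1) = 0: (A + B)·(2) = 0 ⇒ B = -2.
So g(n) = \left(2 - 2 n\right) \cdot (2)^n.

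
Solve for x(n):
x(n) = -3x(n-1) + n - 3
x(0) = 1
First-order linear with linear forcing.
Homogeneous solution: x_h(n) = A·(-3)^n.
Try particular x_p(n) = pn + q. Substituting:
  pn + q = -3(p(n-1) + q) + n - 3.
Matching the n-coefficient: p = -3p + 1 ⇒ p = \frac{1}{4}.
Matching constants: q = 3p - 3q - 3 ⇒ q = - \frac{9}{16}.
General: x(n) = A·(-3)^n + \frac{n}{4} - \frac{9}{16}.
Apply x(0) = 1: A - \frac{9}{16} = 1 ⇒ A = \frac{25}{16}.
So x(n) = \frac{25 \left(-3\right)^{n}}{16} + \frac{n}{4} - \frac{9}{16}.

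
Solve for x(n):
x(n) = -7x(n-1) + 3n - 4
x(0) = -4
First-order linear with linear forcing.
Homogeneous solution: x_h(n) = A·(-7)^n.
Try particular x_p(n) = pn + q. Substituting:
  pn + q = -7(p(n-1) + q) + 3n - 4.
Matching the n-coefficient: p = -7p + 3 ⇒ p = \frac{3}{8}.
Matching constants: q = 7p - 7q - 4 ⇒ q = - \frac{11}{64}.
General: x(n) = A·(-7)^n + \frac{3 n}{8} - \frac{11}{64}.
Apply x(0) = -4: A - \frac{11}{64} = -4 ⇒ A = - \frac{245}{64}.
So x(n) = - \frac{245 \left(-7\right)^{n}}{64} + \frac{3 n}{8} - \frac{11}{64}.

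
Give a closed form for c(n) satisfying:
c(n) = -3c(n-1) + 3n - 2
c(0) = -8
First-order linear with linear forcing.
Homogeneous solution: c_h(n) = A·(-3)^n.
Try particular c_p(n) = pn + q. Substituting:
  pn + q = -3(p(n-1) + q) + 3n - 2.
Matching the n-coefficient: p = -3p + 3 ⇒ p = \frac{3}{4}.
Matching constants: q = 3p - 3q - 2 ⇒ q = \frac{1}{16}.
General: c(n) = A·(-3)^n + \frac{3 n}{4} + \frac{1}{16}.
Apply c(0) = -8: A + \frac{1}{16} = -8 ⇒ A = - \frac{129}{16}.
So c(n) = - \frac{129 \left(-3\right)^{n}}{16} + \frac{3 n}{4} + \frac{1}{16}.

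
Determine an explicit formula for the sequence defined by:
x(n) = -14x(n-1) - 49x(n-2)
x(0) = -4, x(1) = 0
Characteristic equation: x² + 14x + 49 = 0, which is (x - (-7))².
Repeated root r = -7.
General solution: x(n) = (A + Bn)·(-7)^n.
From x(0) = -4: A = -4.
From x(1) = 0: (A + B)·(-7) = 0 ⇒ B = 4.
So x(n) = \left(4 n - 4\right) \cdot (-7)^n.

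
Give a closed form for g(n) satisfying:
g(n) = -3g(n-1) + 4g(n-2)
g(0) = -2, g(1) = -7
Characteristic equation: x² + 3x - 4 = 0, which factors as (x - (-4))(x - (1)) = 0.
Roots r₁ = -4, r₂ = 1 (distinct).
General solution: g(n) = A·(-4)^n + B·(1)^n.
From g(0) = -2: A + B = -2.
From g(1) = -7: -4A + B = -7.
Solving: A = 1, B = -3.
So g(n) = \left(-4\right)^{n} - 3.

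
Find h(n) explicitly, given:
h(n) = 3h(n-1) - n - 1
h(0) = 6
First-order linear with linear forcing.
Homogeneous solution: h_h(n) = A·(3)^n.
Try particular h_p(n) = pn + q. Substituting:
  pn + q = 3(p(n-1) + q) - n - 1.
Matching the n-coefficient: p = 3p - 1 ⇒ p = \frac{1}{2}.
Matching constants: q = -3p + 3q - 1 ⇒ q = \frac{5}{4}.
General: h(n) = A·(3)^n + \frac{n}{2} + \frac{5}{4}.
Apply h(0) = 6: A + \frac{5}{4} = 6 ⇒ A = \frac{19}{4}.
So h(n) = \frac{19 \cdot 3^{n}}{4} + \frac{n}{2} + \frac{5}{4}.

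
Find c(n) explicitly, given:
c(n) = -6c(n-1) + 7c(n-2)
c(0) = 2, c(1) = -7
Characteristic equation: x² + 6x - 7 = 0, which factors as (x - (1))(x - (-7)) = 0.
Roots r₁ = 1, r₂ = -7 (distinct).
General solution: c(n) = A·(1)^n + B·(-7)^n.
From c(0) = 2: A + B = 2.
From c(1) = -7: A - 7B = -7.
Solving: A = \frac{7}{8}, B = \frac{9}{8}.
So c(n) = \frac{9 \left(-7\right)^{n}}{8} + \frac{7}{8}.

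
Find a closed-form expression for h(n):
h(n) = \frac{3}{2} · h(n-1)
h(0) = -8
Pure geometric recurrence with ratio \frac{3}{2}.
By induction h(n) = h(0) · (\frac{3}{2})^n = - 8 \left(\frac{3}{2}\right)^{n}.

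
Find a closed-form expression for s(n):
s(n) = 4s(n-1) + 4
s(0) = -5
First-order linear non-homogeneous.
Homogeneous solution: s_h(n) = A·(4)^n.
Try constant particular solution s_p = K: K = 4K + 4 ⇒ K = - \frac{4}{3}.
General: s(n) = A·(4)^n - \frac{4}{3}.
Apply s(0) = -5: A - \frac{4}{3} = -5 ⇒ A = - \frac{11}{3}.
So s(n) = - \frac{11 \cdot 4^{n}}{3} - \frac{4}{3}.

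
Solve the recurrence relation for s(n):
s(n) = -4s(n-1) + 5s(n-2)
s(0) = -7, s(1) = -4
Characteristic equation: x² + 4x - 5 = 0, which factors as (x - (1))(x - (-5)) = 0.
Roots r₁ = 1, r₂ = -5 (distinct).
General solution: s(n) = A·(1)^n + B·(-5)^n.
From s(0) = -7: A + B = -7.
From s(1) = -4: A - 5B = -4.
Solving: A = - \frac{13}{2}, B = - \frac{1}{2}.
So s(n) = - \frac{\left(-5\right)^{n}}{2} - \frac{13}{2}.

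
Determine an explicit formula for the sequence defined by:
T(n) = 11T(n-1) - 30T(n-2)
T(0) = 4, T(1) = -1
Characteristic equation: x² - 11x + 30 = 0, which factors as (x - (6))(x - (5)) = 0.
Roots r₁ = 6, r₂ = 5 (distinct).
General solution: T(n) = A·(6)^n + B·(5)^n.
From T(0) = 4: A + B = 4.
From T(1) = -1: 6A + 5B = -1.
Solving: A = -21, B = 25.
So T(n) = 25 \cdot 5^{n} - 21 \cdot 6^{n}.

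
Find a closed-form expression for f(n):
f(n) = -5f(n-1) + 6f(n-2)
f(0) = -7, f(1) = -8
Characteristic equation: x² + 5x - 6 = 0, which factors as (x - (1))(x - (-6)) = 0.
Roots r₁ = 1, r₂ = -6 (distinct).
General solution: f(n) = A·(1)^n + B·(-6)^n.
From f(0) = -7: A + B = -7.
From f(1) = -8: A - 6B = -8.
Solving: A = - \frac{50}{7}, B = \frac{1}{7}.
So f(n) = \frac{\left(-6\right)^{n}}{7} - \frac{50}{7}.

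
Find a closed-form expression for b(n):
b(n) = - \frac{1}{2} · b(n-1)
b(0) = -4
Pure geometric recurrence with ratio - \frac{1}{2}.
By induction b(n) = b(0) · (- \frac{1}{2})^n = - 4 \left(- \frac{1}{2}\right)^{n}.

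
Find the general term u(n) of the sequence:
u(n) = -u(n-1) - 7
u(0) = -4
First-order linear non-homogeneous.
Homogeneous solution: u_h(n) = A·(-1)^n.
Try constant particular solution u_p = K: K = -K - 7 ⇒ K = - \frac{7}{2}.
General: u(n) = A·(-1)^n - \frac{7}{2}.
Apply u(0) = -4: A - \frac{7}{2} = -4 ⇒ A = - \frac{1}{2}.
So u(n) = - \frac{\left(-1\right)^{n}}{2} - \frac{7}{2}.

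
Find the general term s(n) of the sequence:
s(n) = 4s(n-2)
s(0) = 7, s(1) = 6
Characteristic equation: x² - 4 = 0, which factors as (x - (-2))(x - (2)) = 0.
Roots r₁ = -2, r₂ = 2 (distinct).
General solution: s(n) = A·(-2)^n + B·(2)^n.
From s(0) = 7: A + B = 7.
From s(1) = 6: -2A + 2B = 6.
Solving: A = 2, B = 5.
So s(n) = 2 \left(-2\right)^{n} + 5 \cdot 2^{n}.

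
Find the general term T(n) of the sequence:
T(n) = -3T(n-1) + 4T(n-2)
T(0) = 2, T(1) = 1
Characteristic equation: x² + 3x - 4 = 0, which factors as (x - (-4))(x - (1)) = 0.
Roots r₁ = -4, r₂ = 1 (distinct).
General solution: T(n) = A·(-4)^n + B·(1)^n.
From T(0) = 2: A + B = 2.
From T(1) = 1: -4A + B = 1.
Solving: A = \frac{1}{5}, B = \frac{9}{5}.
So T(n) = \frac{\left(-4\right)^{n}}{5} + \frac{9}{5}.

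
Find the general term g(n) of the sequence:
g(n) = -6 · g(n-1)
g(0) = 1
Pure geometric recurrence with ratio -6.
By induction g(n) = g(0) · (-6)^n = \left(-6\right)^{n}.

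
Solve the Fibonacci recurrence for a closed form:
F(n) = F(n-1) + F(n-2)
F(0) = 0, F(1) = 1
This is the Fibonacci sequence.
Characteristic equation: x² - x - 1 = 0; roots r₁ = \frac{1}{2} + \frac{\sqrt{5}}{2}, r₂ = \frac{1}{2} - \frac{\sqrt{5}}{2}.
General: F(n) = A·r₁^n + B·r₂^n. Solving with F(0)=0, F(1)=1 gives A = \frac{\sqrt{5}}{5}, B = - \frac{\sqrt{5}}{5}.
So F(n) = \frac{2^{- n} \sqrt{5} \left(- \left(1 - \sqrt{5}\right)^{n} + \left(1 + \sqrt{5}\right)^{n}\right)}{5}.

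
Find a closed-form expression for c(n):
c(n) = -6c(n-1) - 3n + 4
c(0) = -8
First-order linear with linear forcing.
Homogeneous solution: c_h(n) = A·(-6)^n.
Try particular c_p(n) = pn + q. Substituting:
  pn + q = -6(p(n-1) + q) - 3n + 4.
Matching the n-coefficient: p = -6p - 3 ⇒ p = - \frac{3}{7}.
Matching constants: q = 6p - 6q + 4 ⇒ q = \frac{10}{49}.
General: c(n) = A·(-6)^n - \frac{3 n}{7} + \frac{10}{49}.
Apply c(0) = -8: A + \frac{10}{49} = -8 ⇒ A = - \frac{402}{49}.
So c(n) = - \frac{402 \left(-6\right)^{n}}{49} - \frac{3 n}{7} + \frac{10}{49}.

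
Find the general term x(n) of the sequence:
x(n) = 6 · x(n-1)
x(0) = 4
Pure geometric recurrence with ratio 6.
By induction x(n) = x(0) · (6)^n = 4 \cdot 6^{n}.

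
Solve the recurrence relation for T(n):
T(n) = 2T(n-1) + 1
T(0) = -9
First-order linear non-homogeneous.
Homogeneous solution: T_h(n) = A·(2)^n.
Try constant particular solution T_p = K: K = 2K + 1 ⇒ K = -1.
General: T(n) = A·(2)^n - 1.
Apply T(0) = -9: A - 1 = -9 ⇒ A = -8.
So T(n) = - 8 \cdot 2^{n} - 1.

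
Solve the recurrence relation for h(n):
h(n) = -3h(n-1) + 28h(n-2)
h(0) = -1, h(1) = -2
Characteristic equation: x² + 3x - 28 = 0, which factors as (x - (4))(x - (-7)) = 0.
Roots r₁ = 4, r₂ = -7 (distinct).
General solution: h(n) = A·(4)^n + B·(-7)^n.
From h(0) = -1: A + B = -1.
From h(1) = -2: 4A - 7B = -2.
Solving: A = - \frac{9}{11}, B = - \frac{2}{11}.
So h(n) = - \frac{2 \left(-7\right)^{n}}{11} - \frac{9 \cdot 4^{n}}{11}.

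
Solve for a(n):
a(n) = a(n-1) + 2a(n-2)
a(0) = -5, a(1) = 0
Characteristic equation: x² - x - 2 = 0, which factors as (x - (-1))(x - (2)) = 0.
Roots r₁ = -1, r₂ = 2 (distinct).
General solution: a(n) = A·(-1)^n + B·(2)^n.
From a(0) = -5: A + B = -5.
From a(1) = 0: -A + 2B = 0.
Solving: A = - \frac{10}{3}, B = - \frac{5}{3}.
So a(n) = - \frac{10 \left(-1\right)^{n}}{3} - \frac{5 \cdot 2^{n}}{3}.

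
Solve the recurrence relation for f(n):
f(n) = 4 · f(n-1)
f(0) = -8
Pure geometric recurrence with ratio 4.
By induction f(n) = f(0) · (4)^n = - 8 \cdot 4^{n}.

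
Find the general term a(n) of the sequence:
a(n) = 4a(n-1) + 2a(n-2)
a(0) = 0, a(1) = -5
Characteristic equation: x² - 4x - 2 = 0.
Discriminant Δ = (4)² + 4·(2) = 24.
Roots r₁,₂ = (4 ± √24)/2, so r₁ = 2 + \sqrt{6}, r₂ = 2 - \sqrt{6}.
General solution: a(n) = A·r₁^n + B·r₂^n.
From the initial conditions, A + B = 0 and r₁A + r₂B = -5.
Since r₁ - r₂ = √24: A = (-5 - (0)r₂)/√24 = - \frac{5 \sqrt{6}}{12}, and B = 0 - A = \frac{5 \sqrt{6}}{12}.
So a(n) = \left(- \frac{5 \sqrt{6}}{12}\right)\left(2 + \sqrt{6}\right)^n + \left(\frac{5 \sqrt{6}}{12}\right)\left(2 - \sqrt{6}\right)^n.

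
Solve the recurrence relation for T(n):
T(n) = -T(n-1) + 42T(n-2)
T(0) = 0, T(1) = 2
Characteristic equation: x² + x - 42 = 0, which factors as (x - (-7))(x - (6)) = 0.
Roots r₁ = -7, r₂ = 6 (distinct).
General solution: T(n) = A·(-7)^n + B·(6)^n.
From T(0) = 0: A + B = 0.
From T(1) = 2: -7A + 6B = 2.
Solving: A = - \frac{2}{13}, B = \frac{2}{13}.
So T(n) = - \frac{2 \left(-7\right)^{n}}{13} + \frac{2 \cdot 6^{n}}{13}.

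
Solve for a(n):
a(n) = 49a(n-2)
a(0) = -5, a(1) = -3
Characteristic equation: x² - 49 = 0, which factors as (x - (-7))(x - (7)) = 0.
Roots r₁ = -7, r₂ = 7 (distinct).
General solution: a(n) = A·(-7)^n + B·(7)^n.
From a(0) = -5: A + B = -5.
From a(1) = -3: -7A + 7B = -3.
Solving: A = - \frac{16}{7}, B = - \frac{19}{7}.
So a(n) = - \frac{16 \left(-7\right)^{n}}{7} - \frac{19 \cdot 7^{n}}{7}.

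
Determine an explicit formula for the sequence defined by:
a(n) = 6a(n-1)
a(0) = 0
This is a homogeneous first-order recurrence with ratio 6.
By induction a(n) = a(0) · (6)^n = 0.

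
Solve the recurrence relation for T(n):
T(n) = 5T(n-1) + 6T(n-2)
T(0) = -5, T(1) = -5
Characteristic equation: x² - 5x - 6 = 0, which factors as (x - (-1))(x - (6)) = 0.
Roots r₁ = -1, r₂ = 6 (distinct).
General solution: T(n) = A·(-1)^n + B·(6)^n.
From T(0) = -5: A + B = -5.
From T(1) = -5: -A + 6B = -5.
Solving: A = - \frac{25}{7}, B = - \frac{10}{7}.
So T(n) = - \frac{25 \left(-1\right)^{n}}{7} - \frac{10 \cdot 6^{n}}{7}.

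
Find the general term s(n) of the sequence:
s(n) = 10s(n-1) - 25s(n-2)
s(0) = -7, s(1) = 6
Characteristic equation: x² - 10x + 25 = 0, which is (x - (5))².
Repeated root r = 5.
General solution: s(n) = (A + Bn)·(5)^n.
From s(0) = -7: A = -7.
From s(1) = 6: (A + B)·(5) = 6 ⇒ B = \frac{41}{5}.
So s(n) = \left(\frac{41 n}{5} - 7\right) \cdot (5)^n.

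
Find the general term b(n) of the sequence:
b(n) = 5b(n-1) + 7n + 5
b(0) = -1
First-order linear with linear forcing.
Homogeneous solution: b_h(n) = A·(5)^n.
Try particular b_p(n) = pn + q. Substituting:
  pn + q = 5(p(n-1) + q) + 7n + 5.
Matching the n-coefficient: p = 5p + 7 ⇒ p = - \frac{7}{4}.
Matching constants: q = -5p + 5q + 5 ⇒ q = - \frac{55}{16}.
General: b(n) = A·(5)^n - \frac{7 n}{4} - \frac{55}{16}.
Apply b(0) = -1: A - \frac{55}{16} = -1 ⇒ A = \frac{39}{16}.
So b(n) = \frac{39 \cdot 5^{n}}{16} - \frac{7 n}{4} - \frac{55}{16}.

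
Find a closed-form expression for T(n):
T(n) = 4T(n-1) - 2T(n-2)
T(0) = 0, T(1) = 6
Characteristic equation: x² - 4x + 2 = 0.
Discriminant Δ = (4)² + 4·(-2) = 8.
Roots r₁,₂ = (4 ± √8)/2, so r₁ = \sqrt{2} + 2, r₂ = 2 - \sqrt{2}.
General solution: T(n) = A·r₁^n + B·r₂^n.
From the initial conditions, A + B = 0 and r₁A + r₂B = 6.
Since r₁ - r₂ = √8: A = (6 - (0)r₂)/√8 = \frac{3 \sqrt{2}}{2}, and B = 0 - A = - \frac{3 \sqrt{2}}{2}.
So T(n) = \left(\frac{3 \sqrt{2}}{2}\right)\left(\sqrt{2} + 2\right)^n + \left(- \frac{3 \sqrt{2}}{2}\right)\left(2 - \sqrt{2}\right)^n.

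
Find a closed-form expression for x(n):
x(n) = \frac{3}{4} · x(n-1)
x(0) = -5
Pure geometric recurrence with ratio \frac{3}{4}.
By induction x(n) = x(0) · (\frac{3}{4})^n = - 5 \left(\frac{3}{4}\right)^{n}.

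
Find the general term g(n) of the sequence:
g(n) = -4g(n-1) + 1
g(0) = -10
First-order linear non-homogeneous.
Homogeneous solution: g_h(n) = A·(-4)^n.
Try constant particular solution g_p = K: K = -4K + 1 ⇒ K = \frac{1}{5}.
General: g(n) = A·(-4)^n + \frac{1}{5}.
Apply g(0) = -10: A + \frac{1}{5} = -10 ⇒ A = - \frac{51}{5}.
So g(n) = \frac{1}{5} - \frac{51 \left(-4\right)^{n}}{5}.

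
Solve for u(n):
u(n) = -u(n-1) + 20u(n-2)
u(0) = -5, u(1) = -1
Characteristic equation: x² + x - 20 = 0, which factors as (x - (-5))(x - (4)) = 0.
Roots r₁ = -5, r₂ = 4 (distinct).
General solution: u(n) = A·(-5)^n + B·(4)^n.
From u(0) = -5: A + B = -5.
From u(1) = -1: -5A + 4B = -1.
Solving: A = - \frac{19}{9}, B = - \frac{26}{9}.
So u(n) = - \frac{19 \left(-5\right)^{n}}{9} - \frac{26 \cdot 4^{n}}{9}.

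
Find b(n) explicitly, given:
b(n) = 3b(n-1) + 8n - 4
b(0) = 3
First-order linear with linear forcing.
Homogeneous solution: b_h(n) = A·(3)^n.
Try particular b_p(n) = pn + q. Substituting:
  pn + q = 3(p(n-1) + q) + 8n - 4.
Matching the n-coefficient: p = 3p + 8 ⇒ p = -4.
Matching constants: q = -3p + 3q - 4 ⇒ q = -4.
General: b(n) = A·(3)^n - 4 n - 4.
Apply b(0) = 3: A - 4 = 3 ⇒ A = 7.
So b(n) = 7 \cdot 3^{n} - 4 n - 4.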